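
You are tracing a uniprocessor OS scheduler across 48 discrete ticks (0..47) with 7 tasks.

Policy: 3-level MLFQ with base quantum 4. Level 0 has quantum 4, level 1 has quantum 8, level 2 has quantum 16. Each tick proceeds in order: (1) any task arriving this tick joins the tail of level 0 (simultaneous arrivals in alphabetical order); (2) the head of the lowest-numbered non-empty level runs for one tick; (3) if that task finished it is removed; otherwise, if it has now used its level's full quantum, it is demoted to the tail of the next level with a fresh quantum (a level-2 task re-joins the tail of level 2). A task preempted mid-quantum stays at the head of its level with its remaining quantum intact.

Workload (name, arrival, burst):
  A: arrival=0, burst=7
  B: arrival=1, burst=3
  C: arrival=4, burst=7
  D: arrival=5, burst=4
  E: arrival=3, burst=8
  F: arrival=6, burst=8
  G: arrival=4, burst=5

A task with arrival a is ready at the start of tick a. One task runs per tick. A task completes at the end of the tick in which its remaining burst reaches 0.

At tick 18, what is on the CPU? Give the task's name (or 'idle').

t=0: L0/L1/L2 = A/-/- → run A
t=1: L0/L1/L2 = AB/-/- → run A
t=2: L0/L1/L2 = AB/-/- → run A
t=3: L0/L1/L2 = ABE/-/- → run A
t=4: L0/L1/L2 = BECG/A/- → run B
t=5: L0/L1/L2 = BECGD/A/- → run B
t=6: L0/L1/L2 = BECGDF/A/- → run B
t=7: L0/L1/L2 = ECGDF/A/- → run E
t=8: L0/L1/L2 = ECGDF/A/- → run E
t=9: L0/L1/L2 = ECGDF/A/- → run E
t=10: L0/L1/L2 = ECGDF/A/- → run E
t=11: L0/L1/L2 = CGDF/AE/- → run C
t=12: L0/L1/L2 = CGDF/AE/- → run C
t=13: L0/L1/L2 = CGDF/AE/- → run C
t=14: L0/L1/L2 = CGDF/AE/- → run C
t=15: L0/L1/L2 = GDF/AEC/- → run G
t=16: L0/L1/L2 = GDF/AEC/- → run G
t=17: L0/L1/L2 = GDF/AEC/- → run G
t=18: L0/L1/L2 = GDF/AEC/- → run G
t=19: L0/L1/L2 = DF/AECG/- → run D
t=20: L0/L1/L2 = DF/AECG/- → run D
t=21: L0/L1/L2 = DF/AECG/- → run D
t=22: L0/L1/L2 = DF/AECG/- → run D
t=23: L0/L1/L2 = F/AECG/- → run F
t=24: L0/L1/L2 = F/AECG/- → run F
t=25: L0/L1/L2 = F/AECG/- → run F
t=26: L0/L1/L2 = F/AECG/- → run F
t=27: L0/L1/L2 = -/AECGF/- → run A
t=28: L0/L1/L2 = -/AECGF/- → run A
t=29: L0/L1/L2 = -/AECGF/- → run A
t=30: L0/L1/L2 = -/ECGF/- → run E
t=31: L0/L1/L2 = -/ECGF/- → run E
t=32: L0/L1/L2 = -/ECGF/- → run E
t=33: L0/L1/L2 = -/ECGF/- → run E
t=34: L0/L1/L2 = -/CGF/- → run C
t=35: L0/L1/L2 = -/CGF/- → run C
t=36: L0/L1/L2 = -/CGF/- → run C
t=37: L0/L1/L2 = -/GF/- → run G
t=38: L0/L1/L2 = -/F/- → run F
t=39: L0/L1/L2 = -/F/- → run F
t=40: L0/L1/L2 = -/F/- → run F
t=41: L0/L1/L2 = -/F/- → run F
t=42: (idle)
t=43: (idle)
t=44: (idle)
t=45: (idle)
t=46: (idle)
t=47: (idle)

running at tick 18 = G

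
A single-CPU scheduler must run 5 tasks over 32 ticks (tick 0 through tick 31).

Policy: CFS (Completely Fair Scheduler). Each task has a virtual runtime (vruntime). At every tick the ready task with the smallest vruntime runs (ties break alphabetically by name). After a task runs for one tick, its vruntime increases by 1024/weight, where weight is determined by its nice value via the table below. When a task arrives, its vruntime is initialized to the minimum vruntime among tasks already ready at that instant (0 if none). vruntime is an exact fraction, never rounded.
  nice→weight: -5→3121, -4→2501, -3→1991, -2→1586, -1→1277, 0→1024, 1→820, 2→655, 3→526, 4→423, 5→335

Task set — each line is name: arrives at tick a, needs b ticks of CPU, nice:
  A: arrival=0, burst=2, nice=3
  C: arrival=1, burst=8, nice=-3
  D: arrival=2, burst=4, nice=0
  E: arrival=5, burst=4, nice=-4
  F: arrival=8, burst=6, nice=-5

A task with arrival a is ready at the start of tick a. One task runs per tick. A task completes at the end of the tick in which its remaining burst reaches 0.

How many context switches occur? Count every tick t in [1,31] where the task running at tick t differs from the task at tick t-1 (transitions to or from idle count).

context switches = 22

t=0: vr[A=0] → run A
t=1: vr[A=512/263 C=512/263] → run A
t=2: vr[C=512/263 D=512/263] → run C
t=3: vr[C=1288704/523633 D=512/263] → run D
t=4: vr[C=1288704/523633 D=775/263] → run C
t=5: vr[C=1558016/523633 D=775/263 E=775/263] → run D
t=6: vr[C=1558016/523633 D=1038/263 E=775/263] → run E
t=7: vr[C=1558016/523633 D=1038/263 E=2207587/657763] → run C
t=8: vr[C=1827328/523633 D=1038/263 E=2207587/657763 F=2207587/657763] → run E
t=9: vr[C=1827328/523633 D=1038/263 E=2476899/657763 F=2207587/657763] → run F
t=10: vr[C=1827328/523633 D=1038/263 E=2476899/657763 F=7563428339/2052878323] → run C
t=11: vr[C=2096640/523633 D=1038/263 E=2476899/657763 F=7563428339/2052878323] → run F
t=12: vr[C=2096640/523633 D=1038/263 E=2476899/657763 F=8236977651/2052878323] → run E
t=13: vr[C=2096640/523633 D=1038/263 E=2746211/657763 F=8236977651/2052878323] → run D
t=14: vr[C=2096640/523633 D=1301/263 E=2746211/657763 F=8236977651/2052878323] → run C
t=15: vr[C=2365952/523633 D=1301/263 E=2746211/657763 F=8236977651/2052878323] → run F
t=16: vr[C=2365952/523633 D=1301/263 E=2746211/657763 F=8910526963/2052878323] → run E
t=17: vr[C=2365952/523633 D=1301/263 F=8910526963/2052878323] → run F
t=18: vr[C=2365952/523633 D=1301/263 F=9584076275/2052878323] → run C
t=19: vr[C=2635264/523633 D=1301/263 F=9584076275/2052878323] → run F
t=20: vr[C=2635264/523633 D=1301/263 F=10257625587/2052878323] → run D
t=21: vr[C=2635264/523633 F=10257625587/2052878323] → run F
t=22: vr[C=2635264/523633] → run C
t=23: vr[C=2904576/523633] → run C
t=24: (idle)
t=25: (idle)
t=26: (idle)
t=27: (idle)
t=28: (idle)
t=29: (idle)
t=30: (idle)
t=31: (idle)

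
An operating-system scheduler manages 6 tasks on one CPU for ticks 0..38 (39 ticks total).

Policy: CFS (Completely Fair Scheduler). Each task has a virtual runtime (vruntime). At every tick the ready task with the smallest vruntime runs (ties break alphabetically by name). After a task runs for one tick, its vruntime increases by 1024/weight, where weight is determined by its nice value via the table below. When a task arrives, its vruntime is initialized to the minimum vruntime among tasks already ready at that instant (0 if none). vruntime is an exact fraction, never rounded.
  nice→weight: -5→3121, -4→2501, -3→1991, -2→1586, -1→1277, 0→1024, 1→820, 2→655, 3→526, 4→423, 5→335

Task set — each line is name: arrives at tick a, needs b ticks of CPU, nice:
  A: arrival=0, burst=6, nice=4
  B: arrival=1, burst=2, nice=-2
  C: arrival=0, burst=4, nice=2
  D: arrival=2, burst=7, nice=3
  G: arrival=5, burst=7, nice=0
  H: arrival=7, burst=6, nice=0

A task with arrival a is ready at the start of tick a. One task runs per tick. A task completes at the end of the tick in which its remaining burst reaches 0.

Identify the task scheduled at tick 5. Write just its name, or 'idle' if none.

running at tick 5 = C

t=0: vr[A=0 C=0] → run A
t=1: vr[A=1024/423 B=0 C=0] → run B
t=2: vr[A=1024/423 B=512/793 C=0 D=0] → run C
t=3: vr[A=1024/423 B=512/793 C=1024/655 D=0] → run D
t=4: vr[A=1024/423 B=512/793 C=1024/655 D=512/263] → run B
t=5: vr[A=1024/423 C=1024/655 D=512/263 G=1024/655] → run C
t=6: vr[A=1024/423 C=2048/655 D=512/263 G=1024/655] → run G
t=7: vr[A=1024/423 C=2048/655 D=512/263 G=1679/655 H=512/263] → run D
t=8: vr[A=1024/423 C=2048/655 D=1024/263 G=1679/655 H=512/263] → run H
t=9: vr[A=1024/423 C=2048/655 D=1024/263 G=1679/655 H=775/263] → run A
t=10: vr[A=2048/423 C=2048/655 D=1024/263 G=1679/655 H=775/263] → run G
t=11: vr[A=2048/423 C=2048/655 D=1024/263 G=2334/655 H=775/263] → run H
t=12: vr[A=2048/423 C=2048/655 D=1024/263 G=2334/655 H=1038/263] → run C
t=13: vr[A=2048/423 C=3072/655 D=1024/263 G=2334/655 H=1038/263] → run G
t=14: vr[A=2048/423 C=3072/655 D=1024/263 G=2989/655 H=1038/263] → run D
t=15: vr[A=2048/423 C=3072/655 D=1536/263 G=2989/655 H=1038/263] → run H
t=16: vr[A=2048/423 C=3072/655 D=1536/263 G=2989/655 H=1301/263] → run G
t=17: vr[A=2048/423 C=3072/655 D=1536/263 G=3644/655 H=1301/263] → run C
t=18: vr[A=2048/423 D=1536/263 G=3644/655 H=1301/263] → run A
t=19: vr[A=1024/141 D=1536/263 G=3644/655 H=1301/263] → run H
t=20: vr[A=1024/141 D=1536/263 G=3644/655 H=1564/263] → run G
t=21: vr[A=1024/141 D=1536/263 G=4299/655 H=1564/263] → run D
t=22: vr[A=1024/141 D=2048/263 G=4299/655 H=1564/263] → run H
t=23: vr[A=1024/141 D=2048/263 G=4299/655 H=1827/263] → run G
t=24: vr[A=1024/141 D=2048/263 G=4954/655 H=1827/263] → run H
t=25: vr[A=1024/141 D=2048/263 G=4954/655] → run A
t=26: vr[A=4096/423 D=2048/263 G=4954/655] → run G
t=27: vr[A=4096/423 D=2048/263] → run D
t=28: vr[A=4096/423 D=2560/263] → run A
t=29: vr[A=5120/423 D=2560/263] → run D
t=30: vr[A=5120/423 D=3072/263] → run D
t=31: vr[A=5120/423] → run A
t=32: (idle)
t=33: (idle)
t=34: (idle)
t=35: (idle)
t=36: (idle)
t=37: (idle)
t=38: (idle)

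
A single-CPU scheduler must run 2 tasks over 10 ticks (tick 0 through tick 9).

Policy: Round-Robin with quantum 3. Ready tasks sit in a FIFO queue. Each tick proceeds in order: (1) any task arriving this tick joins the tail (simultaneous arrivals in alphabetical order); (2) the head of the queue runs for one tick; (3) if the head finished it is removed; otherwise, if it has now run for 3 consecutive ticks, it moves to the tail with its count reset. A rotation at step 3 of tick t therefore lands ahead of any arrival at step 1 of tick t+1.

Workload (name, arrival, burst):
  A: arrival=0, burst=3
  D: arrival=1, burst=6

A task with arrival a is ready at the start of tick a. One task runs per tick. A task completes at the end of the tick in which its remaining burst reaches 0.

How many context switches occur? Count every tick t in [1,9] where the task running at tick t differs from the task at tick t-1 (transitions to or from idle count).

t=0: queue=[A] q_used=0 → run A
t=1: queue=[A,D] q_used=1 → run A
t=2: queue=[A,D] q_used=2 → run A
t=3: queue=[D] q_used=0 → run D
t=4: queue=[D] q_used=1 → run D
t=5: queue=[D] q_used=2 → run D
t=6: queue=[D] q_used=0 → run D
t=7: queue=[D] q_used=1 → run D
t=8: queue=[D] q_used=2 → run D
t=9: (idle)

context switches = 2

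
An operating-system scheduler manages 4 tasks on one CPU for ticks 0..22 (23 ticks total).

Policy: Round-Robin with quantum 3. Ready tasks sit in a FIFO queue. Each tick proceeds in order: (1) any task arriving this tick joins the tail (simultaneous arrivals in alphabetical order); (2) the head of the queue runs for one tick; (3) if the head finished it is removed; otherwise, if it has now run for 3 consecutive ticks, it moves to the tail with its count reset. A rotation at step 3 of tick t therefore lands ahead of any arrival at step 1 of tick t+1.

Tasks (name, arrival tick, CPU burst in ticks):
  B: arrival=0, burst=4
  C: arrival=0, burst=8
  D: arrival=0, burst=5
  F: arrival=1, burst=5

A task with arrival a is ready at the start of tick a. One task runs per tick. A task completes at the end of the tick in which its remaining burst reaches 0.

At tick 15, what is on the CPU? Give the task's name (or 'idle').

running at tick 15 = C

t=0: queue=[B,C,D] q_used=0 → run B
t=1: queue=[B,C,D,F] q_used=1 → run B
t=2: queue=[B,C,D,F] q_used=2 → run B
t=3: queue=[C,D,F,B] q_used=0 → run C
t=4: queue=[C,D,F,B] q_used=1 → run C
t=5: queue=[C,D,F,B] q_used=2 → run C
t=6: queue=[D,F,B,C] q_used=0 → run D
t=7: queue=[D,F,B,C] q_used=1 → run D
t=8: queue=[D,F,B,C] q_used=2 → run D
t=9: queue=[F,B,C,D] q_used=0 → run F
t=10: queue=[F,B,C,D] q_used=1 → run F
t=11: queue=[F,B,C,D] q_used=2 → run F
t=12: queue=[B,C,D,F] q_used=0 → run B
t=13: queue=[C,D,F] q_used=0 → run C
t=14: queue=[C,D,F] q_used=1 → run C
t=15: queue=[C,D,F] q_used=2 → run C
t=16: queue=[D,F,C] q_used=0 → run D
t=17: queue=[D,F,C] q_used=1 → run D
t=18: queue=[F,C] q_used=0 → run F
t=19: queue=[F,C] q_used=1 → run F
t=20: queue=[C] q_used=0 → run C
t=21: queue=[C] q_used=1 → run C
t=22: (idle)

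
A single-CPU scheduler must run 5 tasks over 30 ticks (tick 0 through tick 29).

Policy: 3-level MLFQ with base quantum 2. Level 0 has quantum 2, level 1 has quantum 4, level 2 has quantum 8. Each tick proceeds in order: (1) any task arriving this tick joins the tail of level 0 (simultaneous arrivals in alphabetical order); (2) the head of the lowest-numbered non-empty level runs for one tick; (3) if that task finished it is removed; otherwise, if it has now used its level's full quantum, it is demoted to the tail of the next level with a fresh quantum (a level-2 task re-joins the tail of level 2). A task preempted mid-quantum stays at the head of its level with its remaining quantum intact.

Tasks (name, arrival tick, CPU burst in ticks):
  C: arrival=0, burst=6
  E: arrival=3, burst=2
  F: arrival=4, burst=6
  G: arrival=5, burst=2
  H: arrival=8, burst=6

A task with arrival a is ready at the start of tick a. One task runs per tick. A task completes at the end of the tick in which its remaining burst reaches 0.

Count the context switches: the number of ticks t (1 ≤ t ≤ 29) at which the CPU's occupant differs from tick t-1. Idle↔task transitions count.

context switches = 8

t=0: L0/L1/L2 = C/-/- → run C
t=1: L0/L1/L2 = C/-/- → run C
t=2: L0/L1/L2 = -/C/- → run C
t=3: L0/L1/L2 = E/C/- → run E
t=4: L0/L1/L2 = EF/C/- → run E
t=5: L0/L1/L2 = FG/C/- → run F
t=6: L0/L1/L2 = FG/C/- → run F
t=7: L0/L1/L2 = G/CF/- → run G
t=8: L0/L1/L2 = GH/CF/- → run G
t=9: L0/L1/L2 = H/CF/- → run H
t=10: L0/L1/L2 = H/CF/- → run H
t=11: L0/L1/L2 = -/CFH/- → run C
t=12: L0/L1/L2 = -/CFH/- → run C
t=13: L0/L1/L2 = -/CFH/- → run C
t=14: L0/L1/L2 = -/FH/- → run F
t=15: L0/L1/L2 = -/FH/- → run F
t=16: L0/L1/L2 = -/FH/- → run F
t=17: L0/L1/L2 = -/FH/- → run F
t=18: L0/L1/L2 = -/H/- → run H
t=19: L0/L1/L2 = -/H/- → run H
t=20: L0/L1/L2 = -/H/- → run H
t=21: L0/L1/L2 = -/H/- → run H
t=22: (idle)
t=23: (idle)
t=24: (idle)
t=25: (idle)
t=26: (idle)
t=27: (idle)
t=28: (idle)
t=29: (idle)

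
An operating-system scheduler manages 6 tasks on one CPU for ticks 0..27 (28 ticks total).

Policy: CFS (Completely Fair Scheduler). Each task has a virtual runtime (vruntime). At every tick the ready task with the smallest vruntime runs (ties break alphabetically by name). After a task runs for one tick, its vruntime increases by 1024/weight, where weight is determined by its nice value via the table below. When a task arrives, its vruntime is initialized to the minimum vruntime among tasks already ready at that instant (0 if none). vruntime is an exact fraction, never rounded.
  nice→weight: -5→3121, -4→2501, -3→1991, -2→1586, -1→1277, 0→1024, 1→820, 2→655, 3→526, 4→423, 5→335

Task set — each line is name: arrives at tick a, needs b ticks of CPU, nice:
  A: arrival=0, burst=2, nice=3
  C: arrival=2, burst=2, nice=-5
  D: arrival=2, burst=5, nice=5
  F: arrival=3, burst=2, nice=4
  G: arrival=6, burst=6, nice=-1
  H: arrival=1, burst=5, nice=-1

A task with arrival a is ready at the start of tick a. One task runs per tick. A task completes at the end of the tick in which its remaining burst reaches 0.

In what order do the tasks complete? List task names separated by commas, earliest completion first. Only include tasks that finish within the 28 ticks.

t=0: vr[A=0] → run A
t=1: vr[A=512/263 H=512/263] → run A
t=2: vr[C=512/263 D=512/263 H=512/263] → run C
t=3: vr[C=1867264/820823 D=512/263 F=512/263 H=512/263] → run D
t=4: vr[C=1867264/820823 D=440832/88105 F=512/263 H=512/263] → run F
t=5: vr[C=1867264/820823 D=440832/88105 F=485888/111249 H=512/263] → run H
t=6: vr[C=1867264/820823 D=440832/88105 F=485888/111249 G=1867264/820823 H=923136/335851] → run C
t=7: vr[D=440832/88105 F=485888/111249 G=1867264/820823 H=923136/335851] → run G
t=8: vr[D=440832/88105 F=485888/111249 G=3225018880/1048190971 H=923136/335851] → run H
t=9: vr[D=440832/88105 F=485888/111249 G=3225018880/1048190971 H=1192448/335851] → run G
t=10: vr[D=440832/88105 F=485888/111249 G=4065541632/1048190971 H=1192448/335851] → run H
t=11: vr[D=440832/88105 F=485888/111249 G=4065541632/1048190971 H=1461760/335851] → run G
t=12: vr[D=440832/88105 F=485888/111249 G=4906064384/1048190971 H=1461760/335851] → run H
t=13: vr[D=440832/88105 F=485888/111249 G=4906064384/1048190971 H=1731072/335851] → run F
t=14: vr[D=440832/88105 G=4906064384/1048190971 H=1731072/335851] → run G
t=15: vr[D=440832/88105 G=5746587136/1048190971 H=1731072/335851] → run D
t=16: vr[D=710144/88105 G=5746587136/1048190971 H=1731072/335851] → run H
t=17: vr[D=710144/88105 G=5746587136/1048190971] → run G
t=18: vr[D=710144/88105 G=6587109888/1048190971] → run G
t=19: vr[D=710144/88105] → run D
t=20: vr[D=979456/88105] → run D
t=21: vr[D=1248768/88105] → run D
t=22: (idle)
t=23: (idle)
t=24: (idle)
t=25: (idle)
t=26: (idle)
t=27: (idle)

completion order = A, C, F, H, G, D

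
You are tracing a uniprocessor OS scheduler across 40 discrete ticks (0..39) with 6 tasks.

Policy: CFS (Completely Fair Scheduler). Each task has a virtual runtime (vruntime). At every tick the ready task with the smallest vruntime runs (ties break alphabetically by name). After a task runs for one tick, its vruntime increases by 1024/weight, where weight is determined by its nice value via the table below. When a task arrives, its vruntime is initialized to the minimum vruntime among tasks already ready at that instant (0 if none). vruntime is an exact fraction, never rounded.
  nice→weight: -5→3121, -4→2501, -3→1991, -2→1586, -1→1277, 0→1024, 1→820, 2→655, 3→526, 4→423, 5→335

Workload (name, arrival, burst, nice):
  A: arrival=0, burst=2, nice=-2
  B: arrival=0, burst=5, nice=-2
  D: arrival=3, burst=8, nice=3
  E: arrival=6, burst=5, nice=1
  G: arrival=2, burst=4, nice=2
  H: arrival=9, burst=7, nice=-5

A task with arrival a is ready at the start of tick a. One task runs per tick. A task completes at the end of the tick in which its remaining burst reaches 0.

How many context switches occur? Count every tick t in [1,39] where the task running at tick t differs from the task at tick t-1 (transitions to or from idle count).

t=0: vr[A=0 B=0] → run A
t=1: vr[A=512/793 B=0] → run B
t=2: vr[A=512/793 B=512/793 G=512/793] → run A
t=3: vr[B=512/793 D=512/793 G=512/793] → run B
t=4: vr[B=1024/793 D=512/793 G=512/793] → run D
t=5: vr[B=1024/793 D=540672/208559 G=512/793] → run G
t=6: vr[B=1024/793 D=540672/208559 E=1024/793 G=1147392/519415] → run B
t=7: vr[B=1536/793 D=540672/208559 E=1024/793 G=1147392/519415] → run E
t=8: vr[B=1536/793 D=540672/208559 E=412928/162565 G=1147392/519415] → run B
t=9: vr[B=2048/793 D=540672/208559 E=412928/162565 G=1147392/519415 H=1147392/519415] → run G
t=10: vr[B=2048/793 D=540672/208559 E=412928/162565 G=1959424/519415 H=1147392/519415] → run H
t=11: vr[B=2048/793 D=540672/208559 E=412928/162565 G=1959424/519415 H=4112891392/1621094215] → run H
t=12: vr[B=2048/793 D=540672/208559 E=412928/162565 G=1959424/519415 H=4644772352/1621094215] → run E
t=13: vr[B=2048/793 D=540672/208559 E=615936/162565 G=1959424/519415 H=4644772352/1621094215] → run B
t=14: vr[D=540672/208559 E=615936/162565 G=1959424/519415 H=4644772352/1621094215] → run D
t=15: vr[D=946688/208559 E=615936/162565 G=1959424/519415 H=4644772352/1621094215] → run H
t=16: vr[D=946688/208559 E=615936/162565 G=1959424/519415 H=5176653312/1621094215] → run H
t=17: vr[D=946688/208559 E=615936/162565 G=1959424/519415 H=5708534272/1621094215] → run H
t=18: vr[D=946688/208559 E=615936/162565 G=1959424/519415 H=6240415232/1621094215] → run G
t=19: vr[D=946688/208559 E=615936/162565 G=2771456/519415 H=6240415232/1621094215] → run E
t=20: vr[D=946688/208559 E=818944/162565 G=2771456/519415 H=6240415232/1621094215] → run H
t=21: vr[D=946688/208559 E=818944/162565 G=2771456/519415 H=6772296192/1621094215] → run H
t=22: vr[D=946688/208559 E=818944/162565 G=2771456/519415] → run D
t=23: vr[D=1352704/208559 E=818944/162565 G=2771456/519415] → run E
t=24: vr[D=1352704/208559 E=1021952/162565 G=2771456/519415] → run G
t=25: vr[D=1352704/208559 E=1021952/162565] → run E
t=26: vr[D=1352704/208559] → run D
t=27: vr[D=1758720/208559] → run D
t=28: vr[D=2164736/208559] → run D
t=29: vr[D=2570752/208559] → run D
t=30: vr[D=2976768/208559] → run D
t=31: (idle)
t=32: (idle)
t=33: (idle)
t=34: (idle)
t=35: (idle)
t=36: (idle)
t=37: (idle)
t=38: (idle)
t=39: (idle)

context switches = 23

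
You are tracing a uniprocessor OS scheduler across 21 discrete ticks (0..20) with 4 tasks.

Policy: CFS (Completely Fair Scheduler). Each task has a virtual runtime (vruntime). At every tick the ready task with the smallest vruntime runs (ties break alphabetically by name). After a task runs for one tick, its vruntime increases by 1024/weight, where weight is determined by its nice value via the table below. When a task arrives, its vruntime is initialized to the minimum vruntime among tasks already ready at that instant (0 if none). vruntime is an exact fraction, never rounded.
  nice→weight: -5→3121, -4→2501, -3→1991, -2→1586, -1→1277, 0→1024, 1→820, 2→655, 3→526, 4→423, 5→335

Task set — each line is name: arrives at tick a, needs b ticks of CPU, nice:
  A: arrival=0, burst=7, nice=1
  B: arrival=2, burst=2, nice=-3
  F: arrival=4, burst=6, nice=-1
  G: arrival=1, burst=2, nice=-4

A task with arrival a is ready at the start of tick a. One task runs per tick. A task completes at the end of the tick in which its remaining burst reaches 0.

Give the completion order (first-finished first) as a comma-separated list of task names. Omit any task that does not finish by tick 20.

completion order = G, B, F, A

t=0: vr[A=0] → run A
t=1: vr[A=256/205 G=256/205] → run A
t=2: vr[A=512/205 B=256/205 G=256/205] → run B
t=3: vr[A=512/205 B=719616/408155 G=256/205] → run G
t=4: vr[A=512/205 B=719616/408155 F=20736/12505 G=20736/12505] → run F
t=5: vr[A=512/205 B=719616/408155 F=39284992/15968885 G=20736/12505] → run G
t=6: vr[A=512/205 B=719616/408155 F=39284992/15968885] → run B
t=7: vr[A=512/205 F=39284992/15968885] → run F
t=8: vr[A=512/205 F=52090112/15968885] → run A
t=9: vr[A=768/205 F=52090112/15968885] → run F
t=10: vr[A=768/205 F=64895232/15968885] → run A
t=11: vr[A=1024/205 F=64895232/15968885] → run F
t=12: vr[A=1024/205 F=77700352/15968885] → run F
t=13: vr[A=1024/205 F=90505472/15968885] → run A
t=14: vr[A=256/41 F=90505472/15968885] → run F
t=15: vr[A=256/41] → run A
t=16: vr[A=1536/205] → run A
t=17: (idle)
t=18: (idle)
t=19: (idle)
t=20: (idle)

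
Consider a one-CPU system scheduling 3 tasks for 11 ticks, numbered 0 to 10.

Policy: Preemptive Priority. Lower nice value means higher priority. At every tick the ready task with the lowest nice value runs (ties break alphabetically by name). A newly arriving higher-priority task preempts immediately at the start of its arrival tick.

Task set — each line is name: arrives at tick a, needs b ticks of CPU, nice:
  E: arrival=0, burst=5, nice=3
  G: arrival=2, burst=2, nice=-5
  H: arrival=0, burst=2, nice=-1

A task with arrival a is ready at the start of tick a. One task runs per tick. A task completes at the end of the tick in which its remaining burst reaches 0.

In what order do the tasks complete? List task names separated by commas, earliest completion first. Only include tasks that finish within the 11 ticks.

completion order = H, G, E

t=0: ready={E,H} → run H
t=1: ready={E,H} → run H
t=2: ready={E,G} → run G
t=3: ready={E,G} → run G
t=4: ready={E} → run E
t=5: ready={E} → run E
t=6: ready={E} → run E
t=7: ready={E} → run E
t=8: ready={E} → run E
t=9: (idle)
t=10: (idle)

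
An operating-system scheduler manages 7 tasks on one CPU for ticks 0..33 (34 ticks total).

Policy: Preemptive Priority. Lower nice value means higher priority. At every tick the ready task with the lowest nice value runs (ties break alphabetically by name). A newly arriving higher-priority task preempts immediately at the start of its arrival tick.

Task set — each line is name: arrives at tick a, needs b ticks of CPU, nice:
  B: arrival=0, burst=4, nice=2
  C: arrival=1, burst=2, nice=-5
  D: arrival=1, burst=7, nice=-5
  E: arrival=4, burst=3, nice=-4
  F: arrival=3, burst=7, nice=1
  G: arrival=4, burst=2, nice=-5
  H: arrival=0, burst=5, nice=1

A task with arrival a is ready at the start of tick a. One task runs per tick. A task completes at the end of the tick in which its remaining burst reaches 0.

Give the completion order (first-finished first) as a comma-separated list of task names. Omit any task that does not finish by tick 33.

t=0: ready={B,H} → run H
t=1: ready={B,C,D,H} → run C
t=2: ready={B,C,D,H} → run C
t=3: ready={B,D,F,H} → run D
t=4: ready={B,D,E,F,G,H} → run D
t=5: ready={B,D,E,F,G,H} → run D
t=6: ready={B,D,E,F,G,H} → run D
t=7: ready={B,D,E,F,G,H} → run D
t=8: ready={B,D,E,F,G,H} → run D
t=9: ready={B,D,E,F,G,H} → run D
t=10: ready={B,E,F,G,H} → run G
t=11: ready={B,E,F,G,H} → run G
t=12: ready={B,E,F,H} → run E
t=13: ready={B,E,F,H} → run E
t=14: ready={B,E,F,H} → run E
t=15: ready={B,F,H} → run F
t=16: ready={B,F,H} → run F
t=17: ready={B,F,H} → run F
t=18: ready={B,F,H} → run F
t=19: ready={B,F,H} → run F
t=20: ready={B,F,H} → run F
t=21: ready={B,F,H} → run F
t=22: ready={B,H} → run H
t=23: ready={B,H} → run H
t=24: ready={B,H} → run H
t=25: ready={B,H} → run H
t=26: ready={B} → run B
t=27: ready={B} → run B
t=28: ready={B} → run B
t=29: ready={B} → run B
t=30: (idle)
t=31: (idle)
t=32: (idle)
t=33: (idle)

completion order = C, D, G, E, F, H, B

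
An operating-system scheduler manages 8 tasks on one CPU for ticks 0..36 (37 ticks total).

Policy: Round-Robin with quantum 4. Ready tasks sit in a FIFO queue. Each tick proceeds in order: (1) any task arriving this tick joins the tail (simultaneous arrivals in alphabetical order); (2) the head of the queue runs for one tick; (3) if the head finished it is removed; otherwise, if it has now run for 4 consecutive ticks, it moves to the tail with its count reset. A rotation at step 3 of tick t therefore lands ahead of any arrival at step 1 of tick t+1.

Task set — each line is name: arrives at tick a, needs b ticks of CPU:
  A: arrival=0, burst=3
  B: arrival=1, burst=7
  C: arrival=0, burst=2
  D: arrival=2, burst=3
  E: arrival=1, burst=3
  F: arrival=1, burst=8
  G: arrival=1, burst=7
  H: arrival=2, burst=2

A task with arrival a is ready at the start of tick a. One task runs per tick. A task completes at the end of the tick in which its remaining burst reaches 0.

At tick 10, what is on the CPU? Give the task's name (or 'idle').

running at tick 10 = E

t=0: queue=[A,C] q_used=0 → run A
t=1: queue=[A,C,B,E,F,G] q_used=1 → run A
t=2: queue=[A,C,B,E,F,G,D,H] q_used=2 → run A
t=3: queue=[C,B,E,F,G,D,H] q_used=0 → run C
t=4: queue=[C,B,E,F,G,D,H] q_used=1 → run C
t=5: queue=[B,E,F,G,D,H] q_used=0 → run B
t=6: queue=[B,E,F,G,D,H] q_used=1 → run B
t=7: queue=[B,E,F,G,D,H] q_used=2 → run B
t=8: queue=[B,E,F,G,D,H] q_used=3 → run B
t=9: queue=[E,F,G,D,H,B] q_used=0 → run E
t=10: queue=[E,F,G,D,H,B] q_used=1 → run E
t=11: queue=[E,F,G,D,H,B] q_used=2 → run E
t=12: queue=[F,G,D,H,B] q_used=0 → run F
t=13: queue=[F,G,D,H,B] q_used=1 → run F
t=14: queue=[F,G,D,H,B] q_used=2 → run F
t=15: queue=[F,G,D,H,B] q_used=3 → run F
t=16: queue=[G,D,H,B,F] q_used=0 → run G
t=17: queue=[G,D,H,B,F] q_used=1 → run G
t=18: queue=[G,D,H,B,F] q_used=2 → run G
t=19: queue=[G,D,H,B,F] q_used=3 → run G
t=20: queue=[D,H,B,F,G] q_used=0 → run D
t=21: queue=[D,H,B,F,G] q_used=1 → run D
t=22: queue=[D,H,B,F,G] q_used=2 → run D
t=23: queue=[H,B,F,G] q_used=0 → run H
t=24: queue=[H,B,F,G] q_used=1 → run H
t=25: queue=[B,F,G] q_used=0 → run B
t=26: queue=[B,F,G] q_used=1 → run B
t=27: queue=[B,F,G] q_used=2 → run B
t=28: queue=[F,G] q_used=0 → run F
t=29: queue=[F,G] q_used=1 → run F
t=30: queue=[F,G] q_used=2 → run F
t=31: queue=[F,G] q_used=3 → run F
t=32: queue=[G] q_used=0 → run G
t=33: queue=[G] q_used=1 → run G
t=34: queue=[G] q_used=2 → run G
t=35: (idle)
t=36: (idle)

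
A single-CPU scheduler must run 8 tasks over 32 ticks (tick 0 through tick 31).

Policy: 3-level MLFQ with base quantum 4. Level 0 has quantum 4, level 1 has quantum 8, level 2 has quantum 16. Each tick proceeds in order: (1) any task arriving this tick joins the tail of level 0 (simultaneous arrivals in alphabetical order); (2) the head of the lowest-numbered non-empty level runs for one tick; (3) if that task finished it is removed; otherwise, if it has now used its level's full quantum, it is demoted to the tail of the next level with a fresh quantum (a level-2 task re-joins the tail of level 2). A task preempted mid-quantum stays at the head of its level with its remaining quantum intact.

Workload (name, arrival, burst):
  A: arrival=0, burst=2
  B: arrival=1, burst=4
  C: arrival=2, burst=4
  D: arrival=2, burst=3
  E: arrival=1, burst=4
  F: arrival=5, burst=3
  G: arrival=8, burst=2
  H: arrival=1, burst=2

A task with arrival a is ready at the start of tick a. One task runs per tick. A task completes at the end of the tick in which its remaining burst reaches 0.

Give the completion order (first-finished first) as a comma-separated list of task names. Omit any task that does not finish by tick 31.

t=0: L0/L1/L2 = A/-/- → run A
t=1: L0/L1/L2 = ABEH/-/- → run A
t=2: L0/L1/L2 = BEHCD/-/- → run B
t=3: L0/L1/L2 = BEHCD/-/- → run B
t=4: L0/L1/L2 = BEHCD/-/- → run B
t=5: L0/L1/L2 = BEHCDF/-/- → run B
t=6: L0/L1/L2 = EHCDF/-/- → run E
t=7: L0/L1/L2 = EHCDF/-/- → run E
t=8: L0/L1/L2 = EHCDFG/-/- → run E
t=9: L0/L1/L2 = EHCDFG/-/- → run E
t=10: L0/L1/L2 = HCDFG/-/- → run H
t=11: L0/L1/L2 = HCDFG/-/- → run H
t=12: L0/L1/L2 = CDFG/-/- → run C
t=13: L0/L1/L2 = CDFG/-/- → run C
t=14: L0/L1/L2 = CDFG/-/- → run C
t=15: L0/L1/L2 = CDFG/-/- → run C
t=16: L0/L1/L2 = DFG/-/- → run D
t=17: L0/L1/L2 = DFG/-/- → run D
t=18: L0/L1/L2 = DFG/-/- → run D
t=19: L0/L1/L2 = FG/-/- → run F
t=20: L0/L1/L2 = FG/-/- → run F
t=21: L0/L1/L2 = FG/-/- → run F
t=22: L0/L1/L2 = G/-/- → run G
t=23: L0/L1/L2 = G/-/- → run G
t=24: (idle)
t=25: (idle)
t=26: (idle)
t=27: (idle)
t=28: (idle)
t=29: (idle)
t=30: (idle)
t=31: (idle)

completion order = A, B, E, H, C, D, F, G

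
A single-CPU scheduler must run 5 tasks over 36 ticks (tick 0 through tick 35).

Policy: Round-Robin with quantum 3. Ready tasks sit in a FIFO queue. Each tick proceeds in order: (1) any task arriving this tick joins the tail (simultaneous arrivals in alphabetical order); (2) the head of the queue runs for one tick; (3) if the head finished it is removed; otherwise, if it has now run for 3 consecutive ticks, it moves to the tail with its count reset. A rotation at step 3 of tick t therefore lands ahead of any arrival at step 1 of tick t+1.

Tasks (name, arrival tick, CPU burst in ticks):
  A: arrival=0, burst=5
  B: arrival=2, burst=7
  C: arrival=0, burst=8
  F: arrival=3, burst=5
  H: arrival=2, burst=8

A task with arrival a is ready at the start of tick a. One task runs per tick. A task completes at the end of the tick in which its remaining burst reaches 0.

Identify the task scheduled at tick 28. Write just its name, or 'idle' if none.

t=0: queue=[A,C] q_used=0 → run A
t=1: queue=[A,C] q_used=1 → run A
t=2: queue=[A,C,B,H] q_used=2 → run A
t=3: queue=[C,B,H,A,F] q_used=0 → run C
t=4: queue=[C,B,H,A,F] q_used=1 → run C
t=5: queue=[C,B,H,A,F] q_used=2 → run C
t=6: queue=[B,H,A,F,C] q_used=0 → run B
t=7: queue=[B,H,A,F,C] q_used=1 → run B
t=8: queue=[B,H,A,F,C] q_used=2 → run B
t=9: queue=[H,A,F,C,B] q_used=0 → run H
t=10: queue=[H,A,F,C,B] q_used=1 → run H
t=11: queue=[H,A,F,C,B] q_used=2 → run H
t=12: queue=[A,F,C,B,H] q_used=0 → run A
t=13: queue=[A,F,C,B,H] q_used=1 → run A
t=14: queue=[F,C,B,H] q_used=0 → run F
t=15: queue=[F,C,B,H] q_used=1 → run F
t=16: queue=[F,C,B,H] q_used=2 → run F
t=17: queue=[C,B,H,F] q_used=0 → run C
t=18: queue=[C,B,H,F] q_used=1 → run C
t=19: queue=[C,B,H,F] q_used=2 → run C
t=20: queue=[B,H,F,C] q_used=0 → run B
t=21: queue=[B,H,F,C] q_used=1 → run B
t=22: queue=[B,H,F,C] q_used=2 → run B
t=23: queue=[H,F,C,B] q_used=0 → run H
t=24: queue=[H,F,C,B] q_used=1 → run H
t=25: queue=[H,F,C,B] q_used=2 → run H
t=26: queue=[F,C,B,H] q_used=0 → run F
t=27: queue=[F,C,B,H] q_used=1 → run F
t=28: queue=[C,B,H] q_used=0 → run C
t=29: queue=[C,B,H] q_used=1 → run C
t=30: queue=[B,H] q_used=0 → run B
t=31: queue=[H] q_used=0 → run H
t=32: queue=[H] q_used=1 → run H
t=33: (idle)
t=34: (idle)
t=35: (idle)

running at tick 28 = C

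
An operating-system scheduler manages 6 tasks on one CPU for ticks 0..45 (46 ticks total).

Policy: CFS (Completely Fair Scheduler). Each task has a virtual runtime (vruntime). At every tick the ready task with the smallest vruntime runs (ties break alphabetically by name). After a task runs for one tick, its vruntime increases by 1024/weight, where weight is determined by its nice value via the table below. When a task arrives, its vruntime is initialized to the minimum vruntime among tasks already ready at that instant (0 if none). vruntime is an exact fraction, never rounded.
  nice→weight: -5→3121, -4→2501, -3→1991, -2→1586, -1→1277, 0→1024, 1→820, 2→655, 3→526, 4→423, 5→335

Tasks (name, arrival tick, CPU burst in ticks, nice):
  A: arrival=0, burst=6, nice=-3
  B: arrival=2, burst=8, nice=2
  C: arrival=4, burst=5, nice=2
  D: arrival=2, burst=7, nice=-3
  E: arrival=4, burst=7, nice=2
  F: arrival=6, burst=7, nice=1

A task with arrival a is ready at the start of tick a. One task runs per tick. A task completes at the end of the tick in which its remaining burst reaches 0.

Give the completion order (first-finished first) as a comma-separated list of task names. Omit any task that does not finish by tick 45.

completion order = A, D, C, F, E, B

t=0: vr[A=0] → run A
t=1: vr[A=1024/1991] → run A
t=2: vr[A=2048/1991 B=2048/1991 D=2048/1991] → run A
t=3: vr[A=3072/1991 B=2048/1991 D=2048/1991] → run B
t=4: vr[A=3072/1991 B=3380224/1304105 C=2048/1991 D=2048/1991 E=2048/1991] → run C
t=5: vr[A=3072/1991 B=3380224/1304105 C=3380224/1304105 D=2048/1991 E=2048/1991] → run D
t=6: vr[A=3072/1991 B=3380224/1304105 C=3380224/1304105 D=3072/1991 E=2048/1991 F=2048/1991] → run E
t=7: vr[A=3072/1991 B=3380224/1304105 C=3380224/1304105 D=3072/1991 E=3380224/1304105 F=2048/1991] → run F
t=8: vr[A=3072/1991 B=3380224/1304105 C=3380224/1304105 D=3072/1991 E=3380224/1304105 F=929536/408155] → run A
t=9: vr[A=4096/1991 B=3380224/1304105 C=3380224/1304105 D=3072/1991 E=3380224/1304105 F=929536/408155] → run D
t=10: vr[A=4096/1991 B=3380224/1304105 C=3380224/1304105 D=4096/1991 E=3380224/1304105 F=929536/408155] → run A
t=11: vr[A=5120/1991 B=3380224/1304105 C=3380224/1304105 D=4096/1991 E=3380224/1304105 F=929536/408155] → run D
t=12: vr[A=5120/1991 B=3380224/1304105 C=3380224/1304105 D=5120/1991 E=3380224/1304105 F=929536/408155] → run F
t=13: vr[A=5120/1991 B=3380224/1304105 C=3380224/1304105 D=5120/1991 E=3380224/1304105 F=1439232/408155] → run A
t=14: vr[B=3380224/1304105 C=3380224/1304105 D=5120/1991 E=3380224/1304105 F=1439232/408155] → run D
t=15: vr[B=3380224/1304105 C=3380224/1304105 D=6144/1991 E=3380224/1304105 F=1439232/408155] → run B
t=16: vr[B=5419008/1304105 C=3380224/1304105 D=6144/1991 E=3380224/1304105 F=1439232/408155] → run C
t=17: vr[B=5419008/1304105 C=5419008/1304105 D=6144/1991 E=3380224/1304105 F=1439232/408155] → run E
t=18: vr[B=5419008/1304105 C=5419008/1304105 D=6144/1991 E=5419008/1304105 F=1439232/408155] → run D
t=19: vr[B=5419008/1304105 C=5419008/1304105 D=7168/1991 E=5419008/1304105 F=1439232/408155] → run F
t=20: vr[B=5419008/1304105 C=5419008/1304105 D=7168/1991 E=5419008/1304105 F=1948928/408155] → run D
t=21: vr[B=5419008/1304105 C=5419008/1304105 D=8192/1991 E=5419008/1304105 F=1948928/408155] → run D
t=22: vr[B=5419008/1304105 C=5419008/1304105 E=5419008/1304105 F=1948928/408155] → run B
t=23: vr[B=7457792/1304105 C=5419008/1304105 E=5419008/1304105 F=1948928/408155] → run C
t=24: vr[B=7457792/1304105 C=7457792/1304105 E=5419008/1304105 F=1948928/408155] → run E
t=25: vr[B=7457792/1304105 C=7457792/1304105 E=7457792/1304105 F=1948928/408155] → run F
t=26: vr[B=7457792/1304105 C=7457792/1304105 E=7457792/1304105 F=2458624/408155] → run B
t=27: vr[B=9496576/1304105 C=7457792/1304105 E=7457792/1304105 F=2458624/408155] → run C
t=28: vr[B=9496576/1304105 C=9496576/1304105 E=7457792/1304105 F=2458624/408155] → run E
t=29: vr[B=9496576/1304105 C=9496576/1304105 E=9496576/1304105 F=2458624/408155] → run F
t=30: vr[B=9496576/1304105 C=9496576/1304105 E=9496576/1304105 F=593664/81631] → run F
t=31: vr[B=9496576/1304105 C=9496576/1304105 E=9496576/1304105 F=3478016/408155] → run B
t=32: vr[B=2307072/260821 C=9496576/1304105 E=9496576/1304105 F=3478016/408155] → run C
t=33: vr[B=2307072/260821 E=9496576/1304105 F=3478016/408155] → run E
t=34: vr[B=2307072/260821 E=2307072/260821 F=3478016/408155] → run F
t=35: vr[B=2307072/260821 E=2307072/260821] → run B
t=36: vr[B=13574144/1304105 E=2307072/260821] → run E
t=37: vr[B=13574144/1304105 E=13574144/1304105] → run B
t=38: vr[B=15612928/1304105 E=13574144/1304105] → run E
t=39: vr[B=15612928/1304105] → run B
t=40: (idle)
t=41: (idle)
t=42: (idle)
t=43: (idle)
t=44: (idle)
t=45: (idle)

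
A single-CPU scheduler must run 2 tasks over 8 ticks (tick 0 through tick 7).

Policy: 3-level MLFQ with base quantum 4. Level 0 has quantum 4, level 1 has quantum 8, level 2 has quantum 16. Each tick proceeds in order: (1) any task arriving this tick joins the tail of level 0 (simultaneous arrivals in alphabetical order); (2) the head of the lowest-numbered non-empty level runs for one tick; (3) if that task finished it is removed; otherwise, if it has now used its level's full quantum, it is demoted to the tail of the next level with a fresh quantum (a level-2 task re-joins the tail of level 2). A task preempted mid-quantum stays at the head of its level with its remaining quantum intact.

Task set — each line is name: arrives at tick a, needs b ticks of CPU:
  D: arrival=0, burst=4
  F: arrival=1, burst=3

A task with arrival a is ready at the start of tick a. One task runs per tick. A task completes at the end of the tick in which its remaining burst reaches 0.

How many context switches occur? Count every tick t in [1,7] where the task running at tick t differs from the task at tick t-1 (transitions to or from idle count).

context switches = 2

t=0: L0/L1/L2 = D/-/- → run D
t=1: L0/L1/L2 = DF/-/- → run D
t=2: L0/L1/L2 = DF/-/- → run D
t=3: L0/L1/L2 = DF/-/- → run D
t=4: L0/L1/L2 = F/-/- → run F
t=5: L0/L1/L2 = F/-/- → run F
t=6: L0/L1/L2 = F/-/- → run F
t=7: (idle)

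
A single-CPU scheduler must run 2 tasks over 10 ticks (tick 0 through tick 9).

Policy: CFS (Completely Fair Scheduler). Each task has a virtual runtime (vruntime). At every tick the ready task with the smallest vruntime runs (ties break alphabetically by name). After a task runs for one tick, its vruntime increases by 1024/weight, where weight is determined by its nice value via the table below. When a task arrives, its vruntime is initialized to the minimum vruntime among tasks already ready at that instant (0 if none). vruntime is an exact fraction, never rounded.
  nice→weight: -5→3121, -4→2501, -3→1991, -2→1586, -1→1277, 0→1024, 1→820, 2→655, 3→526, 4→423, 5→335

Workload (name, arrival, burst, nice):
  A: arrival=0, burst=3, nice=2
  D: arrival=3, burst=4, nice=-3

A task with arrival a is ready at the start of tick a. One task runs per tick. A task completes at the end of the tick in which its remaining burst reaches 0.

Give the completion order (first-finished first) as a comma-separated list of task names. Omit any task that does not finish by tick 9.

completion order = A, D

t=0: vr[A=0] → run A
t=1: vr[A=1024/655] → run A
t=2: vr[A=2048/655] → run A
t=3: vr[D=0] → run D
t=4: vr[D=1024/1991] → run D
t=5: vr[D=2048/1991] → run D
t=6: vr[D=3072/1991] → run D
t=7: (idle)
t=8: (idle)
t=9: (idle)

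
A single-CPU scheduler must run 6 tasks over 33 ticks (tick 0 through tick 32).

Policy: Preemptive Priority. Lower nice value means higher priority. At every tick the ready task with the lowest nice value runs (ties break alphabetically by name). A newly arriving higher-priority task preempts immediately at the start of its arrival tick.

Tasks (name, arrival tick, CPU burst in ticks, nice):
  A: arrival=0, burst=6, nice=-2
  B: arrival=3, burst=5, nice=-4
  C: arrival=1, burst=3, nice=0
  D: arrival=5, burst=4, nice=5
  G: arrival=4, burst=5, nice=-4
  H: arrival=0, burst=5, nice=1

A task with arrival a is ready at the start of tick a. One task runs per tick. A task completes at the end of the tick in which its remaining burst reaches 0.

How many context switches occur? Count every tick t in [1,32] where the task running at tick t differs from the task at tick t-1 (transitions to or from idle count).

t=0: ready={A,H} → run A
t=1: ready={A,C,H} → run A
t=2: ready={A,C,H} → run A
t=3: ready={A,B,C,H} → run B
t=4: ready={A,B,C,G,H} → run B
t=5: ready={A,B,C,D,G,H} → run B
t=6: ready={A,B,C,D,G,H} → run B
t=7: ready={A,B,C,D,G,H} → run B
t=8: ready={A,C,D,G,H} → run G
t=9: ready={A,C,D,G,H} → run G
t=10: ready={A,C,D,G,H} → run G
t=11: ready={A,C,D,G,H} → run G
t=12: ready={A,C,D,G,H} → run G
t=13: ready={A,C,D,H} → run A
t=14: ready={A,C,D,H} → run A
t=15: ready={A,C,D,H} → run A
t=16: ready={C,D,H} → run C
t=17: ready={C,D,H} → run C
t=18: ready={C,D,H} → run C
t=19: ready={D,H} → run H
t=20: ready={D,H} → run H
t=21: ready={D,H} → run H
t=22: ready={D,H} → run H
t=23: ready={D,H} → run H
t=24: ready={D} → run D
t=25: ready={D} → run D
t=26: ready={D} → run D
t=27: ready={D} → run D
t=28: (idle)
t=29: (idle)
t=30: (idle)
t=31: (idle)
t=32: (idle)

context switches = 7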